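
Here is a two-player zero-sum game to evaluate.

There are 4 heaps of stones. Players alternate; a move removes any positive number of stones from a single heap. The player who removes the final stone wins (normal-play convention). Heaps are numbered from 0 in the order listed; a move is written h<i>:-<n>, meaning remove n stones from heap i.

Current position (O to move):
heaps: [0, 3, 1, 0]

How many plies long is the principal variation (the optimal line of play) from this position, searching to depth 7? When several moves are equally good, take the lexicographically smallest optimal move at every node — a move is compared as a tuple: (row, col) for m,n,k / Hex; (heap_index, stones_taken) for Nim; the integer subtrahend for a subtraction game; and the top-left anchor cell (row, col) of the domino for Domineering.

p1 O@[(0,3,1,0)]: h1:-1[(0,2,1,0)]-1 h1:-2[(0,1,1,0)]+1* h1:-3[(0,0,1,0)]-1 h2:-1[(0,3,0,0)]-1
p2 X@[(0,1,1,0)]: h1:-1[(0,0,1,0)]-1* h2:-1[(0,1,0,0)]-1
p3 O@[(0,0,1,0)]: h2:-1[(0,0,0,0)]+1*
p4 X@[(0,0,0,0)] terminal -1; root [(0,3,1,0)] d7

PV length from [(0,3,1,0)]: 3 plies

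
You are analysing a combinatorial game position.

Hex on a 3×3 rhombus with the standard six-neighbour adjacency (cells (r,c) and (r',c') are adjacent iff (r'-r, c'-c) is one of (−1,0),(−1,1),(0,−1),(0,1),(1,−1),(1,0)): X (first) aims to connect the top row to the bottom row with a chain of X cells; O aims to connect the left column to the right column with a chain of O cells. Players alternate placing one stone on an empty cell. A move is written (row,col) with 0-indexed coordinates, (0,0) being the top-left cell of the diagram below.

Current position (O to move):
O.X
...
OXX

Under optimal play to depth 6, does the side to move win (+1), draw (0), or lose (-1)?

p1 O@[O.X/.../OXX]: (0,1)[OOX/.../OXX]-1* (1,0)[O.X/O../OXX]-1 (1,1)[O.X/.O./OXX]-1 (1,2)[O.X/..O/OXX]-1
p2 X@[OOX/.../OXX]: (1,0)[OOX/X../OXX]+1* (1,1)[OOX/.X./OXX]+1 (1,2)[OOX/..X/OXX]+1
p3 O@[OOX/X../OXX]: (1,1)[OOX/XO./OXX]-1* (1,2)[OOX/X.O/OXX]-1
p4 X@[OOX/XO./OXX]: (1,2)[OOX/XOX/OXX]+1*
p5 O@[OOX/XOX/OXX] terminal -1; root [O.X/.../OXX] d6

value(O.X/.../OXX, O) = -1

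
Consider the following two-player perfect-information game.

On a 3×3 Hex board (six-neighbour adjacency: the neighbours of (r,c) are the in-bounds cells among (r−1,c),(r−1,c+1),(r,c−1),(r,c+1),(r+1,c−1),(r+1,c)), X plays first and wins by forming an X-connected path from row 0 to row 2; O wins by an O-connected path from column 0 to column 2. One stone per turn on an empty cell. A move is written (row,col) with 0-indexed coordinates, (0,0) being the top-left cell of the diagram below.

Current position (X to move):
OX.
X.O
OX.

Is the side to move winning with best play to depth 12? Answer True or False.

X winning at [OX./X.O/OX.]: True

ply 1, X at OX./X.O/OX. | (0,2)=-1→OXX/X.O/OX.; (1,1)=+1→OX./XXO/OX.*; (2,2)=-1→OX./X.O/OXX
ply 2: OX./XXO/OX. is terminal -1 (O); from OX./X.O/OX. depth 12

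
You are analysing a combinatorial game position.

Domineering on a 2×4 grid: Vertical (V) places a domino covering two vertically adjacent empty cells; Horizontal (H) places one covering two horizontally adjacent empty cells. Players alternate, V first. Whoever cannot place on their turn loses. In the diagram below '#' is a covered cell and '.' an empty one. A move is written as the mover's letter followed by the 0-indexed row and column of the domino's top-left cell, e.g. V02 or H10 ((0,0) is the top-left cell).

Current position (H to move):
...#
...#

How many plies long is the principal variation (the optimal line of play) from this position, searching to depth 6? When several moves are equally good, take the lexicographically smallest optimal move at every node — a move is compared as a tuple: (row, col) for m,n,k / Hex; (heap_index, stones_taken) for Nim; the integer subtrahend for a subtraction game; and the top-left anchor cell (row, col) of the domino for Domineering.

p1 H@[...#/...#]: H00[##.#/...#]+1* H01[.###/...#]+1 H10[...#/##.#]+1 H11[...#/.###]+1
p2 V@[##.#/...#]: V02[####/..##]-1*
p3 H@[####/..##]: H10[####/####]+1*
p4 V@[####/####] terminal -1; root [...#/...#] d6

PV length from [...#/...#]: 3 plies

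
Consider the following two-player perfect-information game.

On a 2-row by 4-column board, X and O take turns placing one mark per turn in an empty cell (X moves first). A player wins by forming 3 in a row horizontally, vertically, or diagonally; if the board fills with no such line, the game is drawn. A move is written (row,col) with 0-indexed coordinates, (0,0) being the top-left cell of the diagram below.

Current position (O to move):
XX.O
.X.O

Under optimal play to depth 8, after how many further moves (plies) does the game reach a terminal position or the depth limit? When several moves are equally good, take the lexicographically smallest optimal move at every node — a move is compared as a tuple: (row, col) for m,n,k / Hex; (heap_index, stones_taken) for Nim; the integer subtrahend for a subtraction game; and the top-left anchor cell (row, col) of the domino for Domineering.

[XX.O/.X.O] O move#1: (0,2):+0/XXOO/.X.O*, (1,0):-1/XX.O/OX.O, (1,2):-1/XX.O/.XOO
[XXOO/.X.O] X move#2: (1,0):+0/XXOO/XX.O*, (1,2):+0/XXOO/.XXO
[XXOO/XX.O] O move#3: (1,2):+0/XXOO/XXOO*
[XXOO/XXOO] end (terminal +0, X#4); searched XX.O/.X.O to 8

PV length from [XX.O/.X.O]: 3 plies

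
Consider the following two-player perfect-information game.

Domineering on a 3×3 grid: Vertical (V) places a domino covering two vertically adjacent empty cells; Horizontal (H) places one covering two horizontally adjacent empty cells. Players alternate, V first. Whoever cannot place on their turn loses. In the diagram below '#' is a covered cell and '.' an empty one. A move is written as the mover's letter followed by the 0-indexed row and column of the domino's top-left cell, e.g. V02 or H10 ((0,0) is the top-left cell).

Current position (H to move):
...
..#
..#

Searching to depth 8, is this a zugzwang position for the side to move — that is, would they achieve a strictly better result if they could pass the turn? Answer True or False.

p1 H@[.../..#/..#]: H00[##./..#/..#]-1 H01[.##/..#/..#]-1 H10[.../###/..#]+1* H20[.../..#/###]-1
p2 V@[.../###/..#] terminal -1; root [.../..#/..#] d8
pass branch (V moves first from the same position):
  | p1 V@[.../..#/..#]: V00[#../#.#/..#]+1* V01[.#./.##/..#]+1 V10[.../#.#/#.#]+1 V11[.../.##/.##]+1
  | p2 H@[#../#.#/..#]: H01[###/#.#/..#]-1* H20[#../#.#/###]-1
  | p3 V@[###/#.#/..#]: V11[###/###/.##]+1*
  | p4 H@[###/###/.##] terminal -1; root [.../..#/..#] d8
H moving scores +1; H passing scores -1

zugzwang(.../..#/..#, H) = False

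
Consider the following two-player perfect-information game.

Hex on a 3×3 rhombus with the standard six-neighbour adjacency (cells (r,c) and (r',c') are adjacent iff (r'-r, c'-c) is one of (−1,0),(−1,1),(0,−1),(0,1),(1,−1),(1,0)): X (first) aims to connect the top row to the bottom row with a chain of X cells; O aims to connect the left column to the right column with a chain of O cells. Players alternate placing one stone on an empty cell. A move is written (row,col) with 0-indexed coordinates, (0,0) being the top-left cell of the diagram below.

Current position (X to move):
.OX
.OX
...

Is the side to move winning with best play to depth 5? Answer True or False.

p1 X@[.OX/.OX/...]: (0,0)[XOX/.OX/...]+1* (1,0)[.OX/XOX/...]+1 (2,0)[.OX/.OX/X..]+1 (2,1)[.OX/.OX/.X.]+1 (2,2)[.OX/.OX/..X]+1
p2 O@[XOX/.OX/...]: (1,0)[XOX/OOX/...]-1* (2,0)[XOX/.OX/O..]-1 (2,1)[XOX/.OX/.O.]-1 (2,2)[XOX/.OX/..O]-1
p3 X@[XOX/OOX/...]: (2,0)[XOX/OOX/X..]+1* (2,1)[XOX/OOX/.X.]+1 (2,2)[XOX/OOX/..X]+1
p4 O@[XOX/OOX/X..]: (2,1)[XOX/OOX/XO.]-1* (2,2)[XOX/OOX/X.O]-1
p5 X@[XOX/OOX/XO.]: (2,2)[XOX/OOX/XOX]+1*
p6 O@[XOX/OOX/XOX] terminal -1; root [.OX/.OX/...] d5

X winning at [.OX/.OX/...]: True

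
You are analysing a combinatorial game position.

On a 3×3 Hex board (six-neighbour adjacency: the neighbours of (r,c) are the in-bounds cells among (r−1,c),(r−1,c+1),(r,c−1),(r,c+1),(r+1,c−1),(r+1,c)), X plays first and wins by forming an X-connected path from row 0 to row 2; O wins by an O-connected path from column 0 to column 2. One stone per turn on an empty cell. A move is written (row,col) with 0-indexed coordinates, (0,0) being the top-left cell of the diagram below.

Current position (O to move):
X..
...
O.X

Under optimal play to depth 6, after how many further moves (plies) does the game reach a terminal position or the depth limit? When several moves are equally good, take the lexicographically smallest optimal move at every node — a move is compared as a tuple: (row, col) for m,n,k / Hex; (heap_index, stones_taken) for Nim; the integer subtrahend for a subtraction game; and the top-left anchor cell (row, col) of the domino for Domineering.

[X../.../O.X] O move#1: (0,1):-1/XO./.../O.X, (0,2):-1/X.O/.../O.X, (1,0):-1/X../O../O.X, (1,1):+1/X../.O./O.X*, (1,2):+1/X../..O/O.X, (2,1):-1/X../.../OOX
[X../.O./O.X] X move#2: (0,1):-1/XX./.O./O.X*, (0,2):-1/X.X/.O./O.X, (1,0):-1/X../XO./O.X, (1,2):-1/X../.OX/O.X, (2,1):-1/X../.O./OXX
[XX./.O./O.X] O move#3: (0,2):+1/XXO/.O./O.X*, (1,0):+1/XX./OO./O.X, (1,2):+1/XX./.OO/O.X, (2,1):+1/XX./.O./OOX
[XXO/.O./O.X] end (terminal -1, X#4); searched X../.../O.X to 6

PV length from [X../.../O.X]: 3 plies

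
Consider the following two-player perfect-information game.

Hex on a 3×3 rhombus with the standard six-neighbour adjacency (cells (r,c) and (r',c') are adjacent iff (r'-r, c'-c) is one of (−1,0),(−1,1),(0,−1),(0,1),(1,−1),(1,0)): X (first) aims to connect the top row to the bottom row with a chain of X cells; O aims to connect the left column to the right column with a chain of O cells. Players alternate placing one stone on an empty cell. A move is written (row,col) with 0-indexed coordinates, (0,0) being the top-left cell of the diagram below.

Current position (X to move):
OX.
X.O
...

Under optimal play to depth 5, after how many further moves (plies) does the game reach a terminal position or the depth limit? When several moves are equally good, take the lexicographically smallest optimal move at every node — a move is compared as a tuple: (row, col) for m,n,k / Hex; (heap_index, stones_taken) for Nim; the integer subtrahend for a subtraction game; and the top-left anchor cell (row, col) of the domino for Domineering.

PV length from [OX./X.O/...]: 3 plies

p1 X@[OX./X.O/...]: (0,2)[OXX/X.O/...]-1 (1,1)[OX./XXO/...]+1* (2,0)[OX./X.O/X..]+1 (2,1)[OX./X.O/.X.]+1 (2,2)[OX./X.O/..X]-1
p2 O@[OX./XXO/...]: (0,2)[OXO/XXO/...]-1* (2,0)[OX./XXO/O..]-1 (2,1)[OX./XXO/.O.]-1 (2,2)[OX./XXO/..O]-1
p3 X@[OXO/XXO/...]: (2,0)[OXO/XXO/X..]+1* (2,1)[OXO/XXO/.X.]+1 (2,2)[OXO/XXO/..X]+1
p4 O@[OXO/XXO/X..] terminal -1; root [OX./X.O/...] d5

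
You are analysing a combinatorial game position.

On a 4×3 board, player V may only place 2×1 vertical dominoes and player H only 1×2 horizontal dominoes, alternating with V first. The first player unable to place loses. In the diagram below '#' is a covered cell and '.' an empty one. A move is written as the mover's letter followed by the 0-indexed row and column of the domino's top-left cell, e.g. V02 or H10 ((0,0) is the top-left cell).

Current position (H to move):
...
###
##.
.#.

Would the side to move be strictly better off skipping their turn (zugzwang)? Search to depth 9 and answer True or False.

zugzwang(.../###/##./.#., H) = True

p1 H@[.../###/##./.#.]: H00[##./###/##./.#.]-1* H01[.##/###/##./.#.]-1
p2 V@[##./###/##./.#.]: V22[##./###/###/.##]+1*
p3 H@[##./###/###/.##] terminal -1; root [.../###/##./.#.] d9
pass branch (V moves first from the same position):
  | p1 V@[.../###/##./.#.]: V22[.../###/###/.##]-1*
  | p2 H@[.../###/###/.##]: H00[##./###/###/.##]+1* H01[.##/###/###/.##]+1
  | p3 V@[##./###/###/.##] terminal -1; root [.../###/##./.#.] d9
H moving scores -1; H passing scores +1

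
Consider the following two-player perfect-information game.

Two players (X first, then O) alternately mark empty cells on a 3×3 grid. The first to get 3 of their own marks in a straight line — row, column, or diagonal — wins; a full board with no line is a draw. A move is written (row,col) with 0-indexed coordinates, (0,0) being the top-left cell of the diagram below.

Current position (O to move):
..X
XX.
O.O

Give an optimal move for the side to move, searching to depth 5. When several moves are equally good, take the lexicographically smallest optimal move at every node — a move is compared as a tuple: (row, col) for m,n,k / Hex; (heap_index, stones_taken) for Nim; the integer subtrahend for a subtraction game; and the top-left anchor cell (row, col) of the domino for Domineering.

O's best at [..X/XX./O.O]: (2,1)

[..X/XX./O.O] O move#1: (0,0):-1/O.X/XX./O.O, (0,1):-1/.OX/XX./O.O, (1,2):+0/..X/XXO/O.O, (2,1):+1/..X/XX./OOO*
[..X/XX./OOO] end (terminal -1, X#2); searched ..X/XX./O.O to 5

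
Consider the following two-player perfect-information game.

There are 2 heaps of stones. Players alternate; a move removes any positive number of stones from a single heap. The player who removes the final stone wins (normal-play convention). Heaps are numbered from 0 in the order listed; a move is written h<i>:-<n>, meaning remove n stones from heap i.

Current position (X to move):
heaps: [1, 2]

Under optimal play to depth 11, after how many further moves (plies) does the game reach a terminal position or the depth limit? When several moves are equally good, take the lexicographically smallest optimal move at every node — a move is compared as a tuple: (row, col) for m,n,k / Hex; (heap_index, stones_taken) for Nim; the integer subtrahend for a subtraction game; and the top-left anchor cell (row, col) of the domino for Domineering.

p1 X@[(1,2)]: h0:-1[(0,2)]-1 h1:-1[(1,1)]+1* h1:-2[(1,0)]-1
p2 O@[(1,1)]: h0:-1[(0,1)]-1* h1:-1[(1,0)]-1
p3 X@[(0,1)]: h1:-1[(0,0)]+1*
p4 O@[(0,0)] terminal -1; root [(1,2)] d11

PV length from [(1,2)]: 3 plies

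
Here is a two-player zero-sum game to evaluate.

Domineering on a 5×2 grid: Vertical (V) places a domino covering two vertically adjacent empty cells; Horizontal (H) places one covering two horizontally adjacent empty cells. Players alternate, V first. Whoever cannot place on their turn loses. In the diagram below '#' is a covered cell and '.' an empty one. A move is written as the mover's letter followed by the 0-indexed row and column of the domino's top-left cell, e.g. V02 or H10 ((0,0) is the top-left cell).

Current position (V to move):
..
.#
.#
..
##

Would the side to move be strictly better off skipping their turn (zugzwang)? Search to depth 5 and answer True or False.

zugzwang(../.#/.#/../##, V) = True

ply 1, V at ../.#/.#/../## | V00=-1→#./##/.#/../##*; V10=-1→../##/##/../##; V20=-1→../.#/##/#./##
ply 2, H at #./##/.#/../## | H30=+1→#./##/.#/##/##*
ply 3: #./##/.#/##/## is terminal -1 (V); from ../.#/.#/../## depth 5
suppose V passes — search the same position with H to move:
pass> ply 1, H at ../.#/.#/../## | H00=-1→##/.#/.#/../##*; H30=-1→../.#/.#/##/##
pass> ply 2, V at ##/.#/.#/../## | V10=-1→##/##/##/../##; V20=+1→##/.#/##/#./##*
pass> ply 3: ##/.#/##/#./## is terminal -1 (H); from ../.#/.#/../## depth 5
for V: play -1, pass +1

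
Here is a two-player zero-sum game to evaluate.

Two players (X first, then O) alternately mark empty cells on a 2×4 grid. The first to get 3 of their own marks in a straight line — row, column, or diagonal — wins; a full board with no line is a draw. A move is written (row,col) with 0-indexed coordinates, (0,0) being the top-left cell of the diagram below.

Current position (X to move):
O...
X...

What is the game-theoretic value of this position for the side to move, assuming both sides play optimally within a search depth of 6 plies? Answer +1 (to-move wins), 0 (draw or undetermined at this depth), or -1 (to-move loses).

p1 X@[O.../X...]: (0,1)[OX../X...]+0* (0,2)[O.X./X...]+0 (0,3)[O..X/X...]+0 (1,1)[O.../XX..]+0 (1,2)[O.../X.X.]+0 (1,3)[O.../X..X]+0
p2 O@[OX../X...]: (0,2)[OXO./X...]+0* (0,3)[OX.O/X...]+0 (1,1)[OX../XO..]+0 (1,2)[OX../X.O.]+0 (1,3)[OX../X..O]+0
p3 X@[OXO./X...]: (0,3)[OXOX/X...]+0* (1,1)[OXO./XX..]+0 (1,2)[OXO./X.X.]+0 (1,3)[OXO./X..X]+0
p4 O@[OXOX/X...]: (1,1)[OXOX/XO..]+0* (1,2)[OXOX/X.O.]+0 (1,3)[OXOX/X..O]+0
p5 X@[OXOX/XO..]: (1,2)[OXOX/XOX.]+0* (1,3)[OXOX/XO.X]+0
p6 O@[OXOX/XOX.]: (1,3)[OXOX/XOXO]+0*
p7 X@[OXOX/XOXO] terminal +0; root [O.../X...] d6

value(O.../X..., X) = 0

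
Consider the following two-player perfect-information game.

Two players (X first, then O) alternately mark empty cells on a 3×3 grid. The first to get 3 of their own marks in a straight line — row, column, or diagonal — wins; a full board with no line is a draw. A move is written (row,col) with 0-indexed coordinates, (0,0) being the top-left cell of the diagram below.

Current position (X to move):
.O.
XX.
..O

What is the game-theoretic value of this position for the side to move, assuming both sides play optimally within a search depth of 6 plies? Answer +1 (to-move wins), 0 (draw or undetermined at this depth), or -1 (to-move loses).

value(.O./XX./..O, X) = +1

p1 X@[.O./XX./..O]: (0,0)[XO./XX./..O]+1* (0,2)[.OX/XX./..O]+1 (1,2)[.O./XXX/..O]+1 (2,0)[.O./XX./X.O]+1 (2,1)[.O./XX./.XO]+0
p2 O@[XO./XX./..O]: (0,2)[XOO/XX./..O]-1* (1,2)[XO./XXO/..O]-1 (2,0)[XO./XX./O.O]-1 (2,1)[XO./XX./.OO]-1
p3 X@[XOO/XX./..O]: (1,2)[XOO/XXX/..O]+1* (2,0)[XOO/XX./X.O]+1 (2,1)[XOO/XX./.XO]-1
p4 O@[XOO/XXX/..O] terminal -1; root [.O./XX./..O] d6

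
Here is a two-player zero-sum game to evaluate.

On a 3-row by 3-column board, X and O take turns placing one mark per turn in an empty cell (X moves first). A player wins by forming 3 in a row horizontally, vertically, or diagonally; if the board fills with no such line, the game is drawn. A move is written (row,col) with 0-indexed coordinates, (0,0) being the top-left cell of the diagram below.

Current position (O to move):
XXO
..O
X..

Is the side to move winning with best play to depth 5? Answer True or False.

ply 1, O at XXO/..O/X.. | (1,0)=+1→XXO/O.O/X..*; (1,1)=-1→XXO/.OO/X..; (2,1)=-1→XXO/..O/XO.; (2,2)=+1→XXO/..O/X.O
ply 2, X at XXO/O.O/X.. | (1,1)=-1→XXO/OXO/X..*; (2,1)=-1→XXO/O.O/XX.; (2,2)=-1→XXO/O.O/X.X
ply 3, O at XXO/OXO/X.. | (2,1)=-1→XXO/OXO/XO.; (2,2)=+1→XXO/OXO/X.O*
ply 4: XXO/OXO/X.O is terminal -1 (X); from XXO/..O/X.. depth 5

O winning at [XXO/..O/X..]: True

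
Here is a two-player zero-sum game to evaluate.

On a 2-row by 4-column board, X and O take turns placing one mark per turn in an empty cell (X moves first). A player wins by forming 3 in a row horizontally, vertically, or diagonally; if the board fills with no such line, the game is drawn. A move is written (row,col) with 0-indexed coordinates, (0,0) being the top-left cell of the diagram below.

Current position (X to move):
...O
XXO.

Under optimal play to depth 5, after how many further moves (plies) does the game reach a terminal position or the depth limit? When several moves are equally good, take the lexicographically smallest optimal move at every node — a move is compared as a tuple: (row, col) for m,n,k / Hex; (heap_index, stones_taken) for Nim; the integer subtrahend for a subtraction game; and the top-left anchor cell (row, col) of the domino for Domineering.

ply 1, X at ...O/XXO. | (0,0)=+0→X..O/XXO.*; (0,1)=+0→.X.O/XXO.; (0,2)=+0→..XO/XXO.; (1,3)=+0→...O/XXOX
ply 2, O at X..O/XXO. | (0,1)=+0→XO.O/XXO.*; (0,2)=+0→X.OO/XXO.; (1,3)=+0→X..O/XXOO
ply 3, X at XO.O/XXO. | (0,2)=+0→XOXO/XXO.*; (1,3)=-1→XO.O/XXOX
ply 4, O at XOXO/XXO. | (1,3)=+0→XOXO/XXOO*
ply 5: XOXO/XXOO is terminal +0 (X); from ...O/XXO. depth 5

PV length from [...O/XXO.]: 4 plies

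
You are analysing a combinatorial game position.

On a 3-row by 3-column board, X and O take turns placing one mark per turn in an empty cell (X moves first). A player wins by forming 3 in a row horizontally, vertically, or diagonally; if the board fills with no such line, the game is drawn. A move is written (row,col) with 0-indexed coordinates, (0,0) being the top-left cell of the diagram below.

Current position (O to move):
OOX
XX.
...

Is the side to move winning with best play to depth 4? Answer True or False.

[OOX/XX./...] O move#1: (1,2):-1/OOX/XXO/...*, (2,0):-1/OOX/XX./O.., (2,1):-1/OOX/XX./.O., (2,2):-1/OOX/XX./..O
[OOX/XXO/...] X move#2: (2,0):+1/OOX/XXO/X..*, (2,1):+0/OOX/XXO/.X., (2,2):+0/OOX/XXO/..X
[OOX/XXO/X..] end (terminal -1, O#3); searched OOX/XX./... to 4

O winning at [OOX/XX./...]: False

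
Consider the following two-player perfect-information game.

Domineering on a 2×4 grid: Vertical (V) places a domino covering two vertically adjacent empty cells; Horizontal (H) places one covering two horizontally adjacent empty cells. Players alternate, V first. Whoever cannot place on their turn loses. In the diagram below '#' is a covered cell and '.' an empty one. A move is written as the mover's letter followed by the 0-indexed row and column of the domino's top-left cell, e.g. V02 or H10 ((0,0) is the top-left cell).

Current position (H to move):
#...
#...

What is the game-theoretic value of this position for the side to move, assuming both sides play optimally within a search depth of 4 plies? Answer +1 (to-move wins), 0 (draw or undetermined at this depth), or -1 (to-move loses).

value(#.../#..., H) = +1

p1 H@[#.../#...]: H01[###./#...]+1* H02[#.##/#...]+1 H11[#.../###.]+1 H12[#.../#.##]+1
p2 V@[###./#...]: V03[####/#..#]-1*
p3 H@[####/#..#]: H11[####/####]+1*
p4 V@[####/####] terminal -1; root [#.../#...] d4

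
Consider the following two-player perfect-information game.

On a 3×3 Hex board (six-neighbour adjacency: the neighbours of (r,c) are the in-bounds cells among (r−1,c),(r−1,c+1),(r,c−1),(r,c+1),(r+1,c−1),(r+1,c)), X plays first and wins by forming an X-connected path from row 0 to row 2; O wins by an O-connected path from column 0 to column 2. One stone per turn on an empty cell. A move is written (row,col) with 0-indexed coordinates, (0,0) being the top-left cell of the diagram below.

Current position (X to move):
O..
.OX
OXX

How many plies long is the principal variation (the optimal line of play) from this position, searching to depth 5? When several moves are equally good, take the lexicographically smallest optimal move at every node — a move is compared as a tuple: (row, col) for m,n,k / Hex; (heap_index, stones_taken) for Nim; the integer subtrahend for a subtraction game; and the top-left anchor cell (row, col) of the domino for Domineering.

ply 1, X at O../.OX/OXX | (0,1)=-1→OX./.OX/OXX; (0,2)=+1→O.X/.OX/OXX*; (1,0)=-1→O../XOX/OXX
ply 2: O.X/.OX/OXX is terminal -1 (O); from O../.OX/OXX depth 5

PV length from [O../.OX/OXX]: 1 ply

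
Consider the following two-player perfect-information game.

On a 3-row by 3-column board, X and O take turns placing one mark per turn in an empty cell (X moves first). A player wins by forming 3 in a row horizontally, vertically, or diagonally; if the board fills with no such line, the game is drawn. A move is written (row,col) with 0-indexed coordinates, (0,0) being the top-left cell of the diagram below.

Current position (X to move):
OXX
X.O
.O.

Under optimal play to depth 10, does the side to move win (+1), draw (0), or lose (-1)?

[OXX/X.O/.O.] X move#1: (1,1):+0/OXX/XXO/.O.*, (2,0):+0/OXX/X.O/XO., (2,2):+0/OXX/X.O/.OX
[OXX/XXO/.O.] O move#2: (2,0):+0/OXX/XXO/OO.*, (2,2):-1/OXX/XXO/.OO
[OXX/XXO/OO.] X move#3: (2,2):+0/OXX/XXO/OOX*
[OXX/XXO/OOX] end (terminal +0, O#4); searched OXX/X.O/.O. to 10

value(OXX/X.O/.O., X) = 0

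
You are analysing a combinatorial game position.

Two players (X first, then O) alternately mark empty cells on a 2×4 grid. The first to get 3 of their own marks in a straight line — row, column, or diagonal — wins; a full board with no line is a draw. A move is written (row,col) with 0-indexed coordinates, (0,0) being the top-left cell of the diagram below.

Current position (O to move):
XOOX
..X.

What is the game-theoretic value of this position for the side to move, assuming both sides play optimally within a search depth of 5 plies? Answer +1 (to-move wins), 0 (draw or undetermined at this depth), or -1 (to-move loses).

value(XOOX/..X., O) = 0

[XOOX/..X.] O move#1: (1,0):+0/XOOX/O.X.*, (1,1):+0/XOOX/.OX., (1,3):+0/XOOX/..XO
[XOOX/O.X.] X move#2: (1,1):+0/XOOX/OXX.*, (1,3):+0/XOOX/O.XX
[XOOX/OXX.] O move#3: (1,3):+0/XOOX/OXXO*
[XOOX/OXXO] end (terminal +0, X#4); searched XOOX/..X. to 5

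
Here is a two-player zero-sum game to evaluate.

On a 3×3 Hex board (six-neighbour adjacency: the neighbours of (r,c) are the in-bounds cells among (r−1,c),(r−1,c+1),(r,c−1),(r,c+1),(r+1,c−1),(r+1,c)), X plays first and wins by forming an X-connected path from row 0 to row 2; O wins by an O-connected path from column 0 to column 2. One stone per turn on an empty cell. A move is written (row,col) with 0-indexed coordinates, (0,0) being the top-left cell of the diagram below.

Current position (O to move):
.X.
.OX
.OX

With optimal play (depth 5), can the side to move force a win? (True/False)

O winning at [.X./.OX/.OX]: True

p1 O@[.X./.OX/.OX]: (0,0)[OX./.OX/.OX]-1 (0,2)[.XO/.OX/.OX]+1* (1,0)[.X./OOX/.OX]-1 (2,0)[.X./.OX/OOX]-1
p2 X@[.XO/.OX/.OX]: (0,0)[XXO/.OX/.OX]-1* (1,0)[.XO/XOX/.OX]-1 (2,0)[.XO/.OX/XOX]-1
p3 O@[XXO/.OX/.OX]: (1,0)[XXO/OOX/.OX]+1* (2,0)[XXO/.OX/OOX]+1
p4 X@[XXO/OOX/.OX] terminal -1; root [.X./.OX/.OX] d5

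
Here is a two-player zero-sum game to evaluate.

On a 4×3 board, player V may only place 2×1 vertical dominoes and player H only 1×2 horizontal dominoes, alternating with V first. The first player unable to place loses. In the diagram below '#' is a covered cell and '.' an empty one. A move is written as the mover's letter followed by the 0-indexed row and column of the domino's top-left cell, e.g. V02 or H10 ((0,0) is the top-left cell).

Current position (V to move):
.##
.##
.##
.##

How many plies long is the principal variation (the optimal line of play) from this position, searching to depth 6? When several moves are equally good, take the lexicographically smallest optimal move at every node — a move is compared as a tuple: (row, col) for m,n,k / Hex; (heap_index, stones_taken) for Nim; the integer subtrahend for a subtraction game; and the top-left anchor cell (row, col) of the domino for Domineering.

p1 V@[.##/.##/.##/.##]: V00[###/###/.##/.##]+1* V10[.##/###/###/.##]+1 V20[.##/.##/###/###]+1
p2 H@[###/###/.##/.##] terminal -1; root [.##/.##/.##/.##] d6

PV length from [.##/.##/.##/.##]: 1 ply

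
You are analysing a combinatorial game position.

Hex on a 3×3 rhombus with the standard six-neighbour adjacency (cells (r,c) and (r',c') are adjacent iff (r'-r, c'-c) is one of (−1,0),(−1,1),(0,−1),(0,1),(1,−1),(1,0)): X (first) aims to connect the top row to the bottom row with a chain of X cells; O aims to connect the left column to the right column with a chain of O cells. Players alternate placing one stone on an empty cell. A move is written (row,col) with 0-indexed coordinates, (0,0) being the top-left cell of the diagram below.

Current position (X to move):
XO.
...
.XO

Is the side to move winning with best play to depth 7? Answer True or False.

X winning at [XO./.../.XO]: True

[XO./.../.XO] X move#1: (0,2):+1/XOX/.../.XO*, (1,0):+1/XO./X../.XO, (1,1):+1/XO./.X./.XO, (1,2):+1/XO./..X/.XO, (2,0):+1/XO./.../XXO
[XOX/.../.XO] O move#2: (1,0):-1/XOX/O../.XO*, (1,1):-1/XOX/.O./.XO, (1,2):-1/XOX/..O/.XO, (2,0):-1/XOX/.../OXO
[XOX/O../.XO] X move#3: (1,1):+1/XOX/OX./.XO*, (1,2):+1/XOX/O.X/.XO, (2,0):+1/XOX/O../XXO
[XOX/OX./.XO] end (terminal -1, O#4); searched XO./.../.XO to 7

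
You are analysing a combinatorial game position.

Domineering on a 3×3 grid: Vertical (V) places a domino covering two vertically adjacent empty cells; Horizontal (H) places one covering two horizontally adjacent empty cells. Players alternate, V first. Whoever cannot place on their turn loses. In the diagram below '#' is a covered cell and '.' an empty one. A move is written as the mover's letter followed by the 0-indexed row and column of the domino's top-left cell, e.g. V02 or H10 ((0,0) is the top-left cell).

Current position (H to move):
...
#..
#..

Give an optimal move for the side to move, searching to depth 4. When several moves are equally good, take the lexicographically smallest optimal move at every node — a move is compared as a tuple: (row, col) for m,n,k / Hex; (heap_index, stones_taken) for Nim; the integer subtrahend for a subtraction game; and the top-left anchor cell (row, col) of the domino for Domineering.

H's best at [.../#../#..]: H11

ply 1, H at .../#../#.. | H00=-1→##./#../#..; H01=-1→.##/#../#..; H11=+1→.../###/#..*; H21=-1→.../#../###
ply 2: .../###/#.. is terminal -1 (V); from .../#../#.. depth 4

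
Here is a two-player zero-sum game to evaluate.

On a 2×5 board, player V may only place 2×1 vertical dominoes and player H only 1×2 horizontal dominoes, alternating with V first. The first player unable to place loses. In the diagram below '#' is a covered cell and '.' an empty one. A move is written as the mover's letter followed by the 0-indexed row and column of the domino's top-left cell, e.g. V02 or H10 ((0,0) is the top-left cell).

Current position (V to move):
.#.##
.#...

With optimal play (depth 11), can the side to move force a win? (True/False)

ply 1, V at .#.##/.#... | V00=-1→##.##/##...; V02=+1→.####/.##..*
ply 2, H at .####/.##.. | H13=-1→.####/.####*
ply 3, V at .####/.#### | V00=+1→#####/#####*
ply 4: #####/##### is terminal -1 (H); from .#.##/.#... depth 11

V winning at [.#.##/.#...]: True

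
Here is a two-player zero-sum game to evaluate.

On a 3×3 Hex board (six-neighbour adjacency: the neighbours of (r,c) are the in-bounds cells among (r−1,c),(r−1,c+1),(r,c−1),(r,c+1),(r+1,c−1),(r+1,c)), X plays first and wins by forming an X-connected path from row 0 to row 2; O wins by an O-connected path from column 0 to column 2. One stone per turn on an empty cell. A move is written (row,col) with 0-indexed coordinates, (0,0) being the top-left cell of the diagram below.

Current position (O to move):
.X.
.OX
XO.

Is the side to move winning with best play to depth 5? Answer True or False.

[.X./.OX/XO.] O move#1: (0,0):-1/OX./.OX/XO., (0,2):-1/.XO/.OX/XO., (1,0):+1/.X./OOX/XO.*, (2,2):-1/.X./.OX/XOO
[.X./OOX/XO.] X move#2: (0,0):-1/XX./OOX/XO.*, (0,2):-1/.XX/OOX/XO., (2,2):-1/.X./OOX/XOX
[XX./OOX/XO.] O move#3: (0,2):+1/XXO/OOX/XO.*, (2,2):+1/XX./OOX/XOO
[XXO/OOX/XO.] end (terminal -1, X#4); searched .X./.OX/XO. to 5

O winning at [.X./.OX/XO.]: True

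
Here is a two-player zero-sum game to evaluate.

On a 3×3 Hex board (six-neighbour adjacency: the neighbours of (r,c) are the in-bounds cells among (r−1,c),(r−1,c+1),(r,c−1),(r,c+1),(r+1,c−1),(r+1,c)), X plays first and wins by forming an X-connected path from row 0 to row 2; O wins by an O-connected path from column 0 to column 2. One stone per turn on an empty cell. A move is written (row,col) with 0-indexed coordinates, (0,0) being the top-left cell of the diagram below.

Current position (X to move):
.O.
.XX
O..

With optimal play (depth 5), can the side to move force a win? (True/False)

ply 1, X at .O./.XX/O.. | (0,0)=+1→XO./.XX/O..*; (0,2)=+1→.OX/.XX/O..; (1,0)=+1→.O./XXX/O..; (2,1)=-1→.O./.XX/OX.; (2,2)=-1→.O./.XX/O.X
ply 2, O at XO./.XX/O.. | (0,2)=-1→XOO/.XX/O..*; (1,0)=-1→XO./OXX/O..; (2,1)=-1→XO./.XX/OO.; (2,2)=-1→XO./.XX/O.O
ply 3, X at XOO/.XX/O.. | (1,0)=+1→XOO/XXX/O..*; (2,1)=-1→XOO/.XX/OX.; (2,2)=-1→XOO/.XX/O.X
ply 4, O at XOO/XXX/O.. | (2,1)=-1→XOO/XXX/OO.*; (2,2)=-1→XOO/XXX/O.O
ply 5, X at XOO/XXX/OO. | (2,2)=+1→XOO/XXX/OOX*
ply 6: XOO/XXX/OOX is terminal -1 (O); from .O./.XX/O.. depth 5

X winning at [.O./.XX/O..]: True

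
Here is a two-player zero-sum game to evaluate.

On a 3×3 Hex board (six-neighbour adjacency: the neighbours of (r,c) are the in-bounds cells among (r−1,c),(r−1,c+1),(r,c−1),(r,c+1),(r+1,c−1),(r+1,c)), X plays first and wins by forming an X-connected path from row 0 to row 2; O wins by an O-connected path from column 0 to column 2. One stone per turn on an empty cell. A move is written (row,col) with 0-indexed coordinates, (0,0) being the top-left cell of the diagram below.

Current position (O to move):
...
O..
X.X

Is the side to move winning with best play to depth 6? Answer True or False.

O winning at [.../O../X.X]: True

ply 1, O at .../O../X.X | (0,0)=-1→O../O../X.X; (0,1)=-1→.O./O../X.X; (0,2)=+1→..O/O../X.X*; (1,1)=+1→.../OO./X.X; (1,2)=-1→.../O.O/X.X; (2,1)=-1→.../O../XOX
ply 2, X at ..O/O../X.X | (0,0)=-1→X.O/O../X.X*; (0,1)=-1→.XO/O../X.X; (1,1)=-1→..O/OX./X.X; (1,2)=-1→..O/O.X/X.X; (2,1)=-1→..O/O../XXX
ply 3, O at X.O/O../X.X | (0,1)=+1→XOO/O../X.X*; (1,1)=+1→X.O/OO./X.X; (1,2)=+1→X.O/O.O/X.X; (2,1)=+1→X.O/O../XOX
ply 4: XOO/O../X.X is terminal -1 (X); from .../O../X.X depth 6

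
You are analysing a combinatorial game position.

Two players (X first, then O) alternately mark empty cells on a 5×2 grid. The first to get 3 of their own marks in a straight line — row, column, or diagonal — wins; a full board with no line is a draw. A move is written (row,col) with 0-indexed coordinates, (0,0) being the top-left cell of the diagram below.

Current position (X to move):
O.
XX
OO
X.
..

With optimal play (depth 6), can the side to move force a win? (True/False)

[O./XX/OO/X./..] X move#1: (0,1):+0/OX/XX/OO/X./..*, (3,1):+0/O./XX/OO/XX/.., (4,0):+0/O./XX/OO/X./X., (4,1):+0/O./XX/OO/X./.X
[OX/XX/OO/X./..] O move#2: (3,1):+0/OX/XX/OO/XO/..*, (4,0):+0/OX/XX/OO/X./O., (4,1):+0/OX/XX/OO/X./.O
[OX/XX/OO/XO/..] X move#3: (4,0):-1/OX/XX/OO/XO/X., (4,1):+0/OX/XX/OO/XO/.X*
[OX/XX/OO/XO/.X] O move#4: (4,0):+0/OX/XX/OO/XO/OX*
[OX/XX/OO/XO/OX] end (terminal +0, X#5); searched O./XX/OO/X./.. to 6

X winning at [O./XX/OO/X./..]: False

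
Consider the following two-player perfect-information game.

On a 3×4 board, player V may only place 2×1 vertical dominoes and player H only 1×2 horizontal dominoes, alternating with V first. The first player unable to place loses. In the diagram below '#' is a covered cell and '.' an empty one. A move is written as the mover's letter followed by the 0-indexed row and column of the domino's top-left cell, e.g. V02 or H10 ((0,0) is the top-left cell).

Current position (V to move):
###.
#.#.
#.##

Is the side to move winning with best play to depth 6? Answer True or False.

ply 1, V at ###./#.#./#.## | V03=+1→####/#.##/#.##*; V11=+1→###./###./####
ply 2: ####/#.##/#.## is terminal -1 (H); from ###./#.#./#.## depth 6

V winning at [###./#.#./#.##]: True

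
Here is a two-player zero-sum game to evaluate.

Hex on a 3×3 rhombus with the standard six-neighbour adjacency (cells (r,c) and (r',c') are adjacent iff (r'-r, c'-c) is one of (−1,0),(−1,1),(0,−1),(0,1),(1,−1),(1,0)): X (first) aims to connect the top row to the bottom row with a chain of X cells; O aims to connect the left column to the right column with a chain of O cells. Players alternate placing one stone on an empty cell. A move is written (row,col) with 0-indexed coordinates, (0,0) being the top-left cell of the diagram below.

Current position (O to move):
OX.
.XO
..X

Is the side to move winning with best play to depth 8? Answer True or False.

p1 O@[OX./.XO/..X]: (0,2)[OXO/.XO/..X]-1* (1,0)[OX./OXO/..X]-1 (2,0)[OX./.XO/O.X]-1 (2,1)[OX./.XO/.OX]-1
p2 X@[OXO/.XO/..X]: (1,0)[OXO/XXO/..X]+1* (2,0)[OXO/.XO/X.X]+1 (2,1)[OXO/.XO/.XX]+1
p3 O@[OXO/XXO/..X]: (2,0)[OXO/XXO/O.X]-1* (2,1)[OXO/XXO/.OX]-1
p4 X@[OXO/XXO/O.X]: (2,1)[OXO/XXO/OXX]+1*
p5 O@[OXO/XXO/OXX] terminal -1; root [OX./.XO/..X] d8

O winning at [OX./.XO/..X]: False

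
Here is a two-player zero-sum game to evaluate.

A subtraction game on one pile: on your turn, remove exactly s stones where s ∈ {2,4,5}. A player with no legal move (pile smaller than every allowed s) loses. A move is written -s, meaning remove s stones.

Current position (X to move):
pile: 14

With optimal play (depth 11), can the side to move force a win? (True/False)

ply 1, X at 14 | -2=-1→12*; -4=-1→10; -5=-1→9
ply 2, O at 12 | -2=-1→10; -4=+1→8*; -5=+1→7
ply 3, X at 8 | -2=-1→6*; -4=-1→4; -5=-1→3
ply 4, O at 6 | -2=-1→4; -4=-1→2; -5=+1→1*
ply 5: 1 is terminal -1 (X); from 14 depth 11

X winning at [14]: False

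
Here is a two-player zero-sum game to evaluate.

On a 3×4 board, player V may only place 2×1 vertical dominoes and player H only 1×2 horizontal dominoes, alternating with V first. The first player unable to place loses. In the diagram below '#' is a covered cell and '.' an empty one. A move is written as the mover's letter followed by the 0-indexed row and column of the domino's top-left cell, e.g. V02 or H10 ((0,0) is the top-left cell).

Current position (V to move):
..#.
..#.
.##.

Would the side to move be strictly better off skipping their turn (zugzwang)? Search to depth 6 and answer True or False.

ply 1, V at ..#./..#./.##. | V00=+1→#.#./#.#./.##.*; V01=+1→.##./.##./.##.; V03=-1→..##/..##/.##.; V10=+1→..#./#.#./###.; V13=-1→..#./..##/.###
ply 2: #.#./#.#./.##. is terminal -1 (H); from ..#./..#./.##. depth 6
if V skipped the turn, H would face:
~ ply 1, H at ..#./..#./.##. | H00=-1→###./..#./.##.; H10=+1→..#./###./.##.*
~ ply 2, V at ..#./###./.##. | V03=-1→..##/####/.##.*; V13=-1→..#./####/.###
~ ply 3, H at ..##/####/.##. | H00=+1→####/####/.##.*
~ ply 4: ####/####/.##. is terminal -1 (V); from ..#./..#./.##. depth 6
compare (V): move=+1 vs pass=-1

zugzwang(..#./..#./.##., V) = False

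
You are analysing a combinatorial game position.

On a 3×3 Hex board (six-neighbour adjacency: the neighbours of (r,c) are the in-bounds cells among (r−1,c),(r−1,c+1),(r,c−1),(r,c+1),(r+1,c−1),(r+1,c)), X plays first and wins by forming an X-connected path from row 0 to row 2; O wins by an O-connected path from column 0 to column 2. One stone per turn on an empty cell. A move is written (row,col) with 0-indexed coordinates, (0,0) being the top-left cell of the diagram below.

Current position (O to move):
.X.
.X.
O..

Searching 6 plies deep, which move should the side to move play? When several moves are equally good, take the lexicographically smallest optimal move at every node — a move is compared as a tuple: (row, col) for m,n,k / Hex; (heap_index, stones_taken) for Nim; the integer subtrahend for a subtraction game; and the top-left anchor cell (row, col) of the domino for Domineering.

p1 O@[.X./.X./O..]: (0,0)[OX./.X./O..]-1 (0,2)[.XO/.X./O..]-1 (1,0)[.X./OX./O..]-1 (1,2)[.X./.XO/O..]-1 (2,1)[.X./.X./OO.]+1* (2,2)[.X./.X./O.O]-1
p2 X@[.X./.X./OO.]: (0,0)[XX./.X./OO.]-1* (0,2)[.XX/.X./OO.]-1 (1,0)[.X./XX./OO.]-1 (1,2)[.X./.XX/OO.]-1 (2,2)[.X./.X./OOX]-1
p3 O@[XX./.X./OO.]: (0,2)[XXO/.X./OO.]+1* (1,0)[XX./OX./OO.]+1 (1,2)[XX./.XO/OO.]+1 (2,2)[XX./.X./OOO]+1
p4 X@[XXO/.X./OO.]: (1,0)[XXO/XX./OO.]-1* (1,2)[XXO/.XX/OO.]-1 (2,2)[XXO/.X./OOX]-1
p5 O@[XXO/XX./OO.]: (1,2)[XXO/XXO/OO.]+1* (2,2)[XXO/XX./OOO]+1
p6 X@[XXO/XXO/OO.] terminal -1; root [.X./.X./O..] d6

O's best at [.X./.X./O..]: (2,1)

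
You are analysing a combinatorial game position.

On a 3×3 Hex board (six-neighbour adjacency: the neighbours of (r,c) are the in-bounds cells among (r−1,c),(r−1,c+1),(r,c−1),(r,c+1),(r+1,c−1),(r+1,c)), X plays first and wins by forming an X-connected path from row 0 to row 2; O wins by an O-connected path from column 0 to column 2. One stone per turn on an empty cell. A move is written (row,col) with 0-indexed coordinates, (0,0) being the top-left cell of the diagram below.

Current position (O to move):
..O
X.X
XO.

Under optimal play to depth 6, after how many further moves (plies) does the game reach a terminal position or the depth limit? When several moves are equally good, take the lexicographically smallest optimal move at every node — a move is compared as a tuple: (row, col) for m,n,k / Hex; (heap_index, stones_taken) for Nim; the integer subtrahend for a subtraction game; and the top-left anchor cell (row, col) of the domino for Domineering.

PV length from [..O/X.X/XO.]: 2 plies

ply 1, O at ..O/X.X/XO. | (0,0)=-1→O.O/X.X/XO.*; (0,1)=-1→.OO/X.X/XO.; (1,1)=-1→..O/XOX/XO.; (2,2)=-1→..O/X.X/XOO
ply 2, X at O.O/X.X/XO. | (0,1)=+1→OXO/X.X/XO.*; (1,1)=-1→O.O/XXX/XO.; (2,2)=-1→O.O/X.X/XOX
ply 3: OXO/X.X/XO. is terminal -1 (O); from ..O/X.X/XO. depth 6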